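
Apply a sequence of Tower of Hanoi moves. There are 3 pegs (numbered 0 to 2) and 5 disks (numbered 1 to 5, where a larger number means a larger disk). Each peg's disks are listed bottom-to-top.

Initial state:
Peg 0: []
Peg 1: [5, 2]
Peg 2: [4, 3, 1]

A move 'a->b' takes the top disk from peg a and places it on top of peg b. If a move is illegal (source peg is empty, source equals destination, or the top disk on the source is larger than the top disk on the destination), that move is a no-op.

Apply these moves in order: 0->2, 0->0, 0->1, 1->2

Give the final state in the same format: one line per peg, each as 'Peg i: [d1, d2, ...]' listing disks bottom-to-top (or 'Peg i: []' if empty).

Answer: Peg 0: []
Peg 1: [5, 2]
Peg 2: [4, 3, 1]

Derivation:
After move 1 (0->2):
Peg 0: []
Peg 1: [5, 2]
Peg 2: [4, 3, 1]

After move 2 (0->0):
Peg 0: []
Peg 1: [5, 2]
Peg 2: [4, 3, 1]

After move 3 (0->1):
Peg 0: []
Peg 1: [5, 2]
Peg 2: [4, 3, 1]

After move 4 (1->2):
Peg 0: []
Peg 1: [5, 2]
Peg 2: [4, 3, 1]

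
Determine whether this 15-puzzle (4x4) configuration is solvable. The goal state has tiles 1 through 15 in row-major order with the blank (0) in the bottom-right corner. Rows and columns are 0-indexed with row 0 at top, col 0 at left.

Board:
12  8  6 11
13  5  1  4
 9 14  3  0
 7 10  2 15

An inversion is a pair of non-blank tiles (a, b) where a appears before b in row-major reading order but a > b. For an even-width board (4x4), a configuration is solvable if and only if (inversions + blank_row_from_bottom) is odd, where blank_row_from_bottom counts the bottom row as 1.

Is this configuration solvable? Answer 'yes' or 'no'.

Inversions: 55
Blank is in row 2 (0-indexed from top), which is row 2 counting from the bottom (bottom = 1).
55 + 2 = 57, which is odd, so the puzzle is solvable.

Answer: yes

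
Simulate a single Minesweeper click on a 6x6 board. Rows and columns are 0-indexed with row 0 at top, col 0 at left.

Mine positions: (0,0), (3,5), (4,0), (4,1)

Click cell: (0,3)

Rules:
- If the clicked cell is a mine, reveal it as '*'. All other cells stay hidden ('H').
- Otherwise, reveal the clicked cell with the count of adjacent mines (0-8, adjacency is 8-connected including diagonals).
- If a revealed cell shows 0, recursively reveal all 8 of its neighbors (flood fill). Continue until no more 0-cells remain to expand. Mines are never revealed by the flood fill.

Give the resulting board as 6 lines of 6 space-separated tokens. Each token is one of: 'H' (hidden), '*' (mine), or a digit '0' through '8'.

H 1 0 0 0 0
1 1 0 0 0 0
0 0 0 0 1 1
2 2 1 0 1 H
H H 1 0 1 1
H H 1 0 0 0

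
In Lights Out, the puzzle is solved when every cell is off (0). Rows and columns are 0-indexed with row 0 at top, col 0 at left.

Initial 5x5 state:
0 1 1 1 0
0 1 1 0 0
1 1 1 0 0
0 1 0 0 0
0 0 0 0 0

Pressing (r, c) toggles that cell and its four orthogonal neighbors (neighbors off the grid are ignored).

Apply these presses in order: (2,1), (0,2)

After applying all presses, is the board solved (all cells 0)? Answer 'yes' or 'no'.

After press 1 at (2,1):
0 1 1 1 0
0 0 1 0 0
0 0 0 0 0
0 0 0 0 0
0 0 0 0 0

After press 2 at (0,2):
0 0 0 0 0
0 0 0 0 0
0 0 0 0 0
0 0 0 0 0
0 0 0 0 0

Lights still on: 0

Answer: yes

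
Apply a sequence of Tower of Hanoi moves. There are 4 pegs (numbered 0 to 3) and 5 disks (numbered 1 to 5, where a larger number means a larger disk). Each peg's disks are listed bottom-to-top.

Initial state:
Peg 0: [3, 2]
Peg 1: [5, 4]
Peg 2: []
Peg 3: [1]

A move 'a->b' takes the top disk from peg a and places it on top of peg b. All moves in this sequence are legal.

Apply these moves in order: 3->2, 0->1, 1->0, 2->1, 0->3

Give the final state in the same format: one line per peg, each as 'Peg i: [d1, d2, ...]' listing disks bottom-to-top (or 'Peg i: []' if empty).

After move 1 (3->2):
Peg 0: [3, 2]
Peg 1: [5, 4]
Peg 2: [1]
Peg 3: []

After move 2 (0->1):
Peg 0: [3]
Peg 1: [5, 4, 2]
Peg 2: [1]
Peg 3: []

After move 3 (1->0):
Peg 0: [3, 2]
Peg 1: [5, 4]
Peg 2: [1]
Peg 3: []

After move 4 (2->1):
Peg 0: [3, 2]
Peg 1: [5, 4, 1]
Peg 2: []
Peg 3: []

After move 5 (0->3):
Peg 0: [3]
Peg 1: [5, 4, 1]
Peg 2: []
Peg 3: [2]

Answer: Peg 0: [3]
Peg 1: [5, 4, 1]
Peg 2: []
Peg 3: [2]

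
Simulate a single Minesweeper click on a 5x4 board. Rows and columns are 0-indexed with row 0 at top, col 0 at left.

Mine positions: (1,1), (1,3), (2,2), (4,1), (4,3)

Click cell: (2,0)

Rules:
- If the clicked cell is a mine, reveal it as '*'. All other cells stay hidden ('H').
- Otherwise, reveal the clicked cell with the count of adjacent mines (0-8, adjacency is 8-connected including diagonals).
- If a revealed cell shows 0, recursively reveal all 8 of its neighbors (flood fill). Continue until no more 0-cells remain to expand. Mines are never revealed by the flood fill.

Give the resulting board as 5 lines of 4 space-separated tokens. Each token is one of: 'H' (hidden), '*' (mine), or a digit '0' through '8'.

H H H H
H H H H
1 H H H
H H H H
H H H H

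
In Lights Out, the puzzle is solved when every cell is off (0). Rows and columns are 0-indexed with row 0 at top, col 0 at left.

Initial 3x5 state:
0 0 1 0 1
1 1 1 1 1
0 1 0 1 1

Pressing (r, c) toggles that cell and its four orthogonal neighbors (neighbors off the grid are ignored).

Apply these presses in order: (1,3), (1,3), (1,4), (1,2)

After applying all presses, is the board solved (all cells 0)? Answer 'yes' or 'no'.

After press 1 at (1,3):
0 0 1 1 1
1 1 0 0 0
0 1 0 0 1

After press 2 at (1,3):
0 0 1 0 1
1 1 1 1 1
0 1 0 1 1

After press 3 at (1,4):
0 0 1 0 0
1 1 1 0 0
0 1 0 1 0

After press 4 at (1,2):
0 0 0 0 0
1 0 0 1 0
0 1 1 1 0

Lights still on: 5

Answer: no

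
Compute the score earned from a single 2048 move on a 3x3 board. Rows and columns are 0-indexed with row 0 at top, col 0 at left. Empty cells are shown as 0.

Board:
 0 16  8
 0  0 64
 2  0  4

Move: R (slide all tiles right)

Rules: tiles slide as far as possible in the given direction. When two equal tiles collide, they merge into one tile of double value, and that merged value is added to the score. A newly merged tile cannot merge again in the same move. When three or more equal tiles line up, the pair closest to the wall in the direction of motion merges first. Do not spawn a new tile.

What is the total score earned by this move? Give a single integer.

Answer: 0

Derivation:
Slide right:
row 0: [0, 16, 8] -> [0, 16, 8]  score +0 (running 0)
row 1: [0, 0, 64] -> [0, 0, 64]  score +0 (running 0)
row 2: [2, 0, 4] -> [0, 2, 4]  score +0 (running 0)
Board after move:
 0 16  8
 0  0 64
 0  2  4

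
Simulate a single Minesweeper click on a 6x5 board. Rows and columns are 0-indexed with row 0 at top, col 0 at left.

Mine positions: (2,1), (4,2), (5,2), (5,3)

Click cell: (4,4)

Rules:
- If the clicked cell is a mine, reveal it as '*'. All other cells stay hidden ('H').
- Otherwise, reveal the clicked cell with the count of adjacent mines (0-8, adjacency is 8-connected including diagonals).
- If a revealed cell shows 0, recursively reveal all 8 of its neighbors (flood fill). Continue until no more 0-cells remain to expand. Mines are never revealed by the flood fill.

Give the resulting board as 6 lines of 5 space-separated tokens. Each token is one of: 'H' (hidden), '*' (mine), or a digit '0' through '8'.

H H H H H
H H H H H
H H H H H
H H H H H
H H H H 1
H H H H H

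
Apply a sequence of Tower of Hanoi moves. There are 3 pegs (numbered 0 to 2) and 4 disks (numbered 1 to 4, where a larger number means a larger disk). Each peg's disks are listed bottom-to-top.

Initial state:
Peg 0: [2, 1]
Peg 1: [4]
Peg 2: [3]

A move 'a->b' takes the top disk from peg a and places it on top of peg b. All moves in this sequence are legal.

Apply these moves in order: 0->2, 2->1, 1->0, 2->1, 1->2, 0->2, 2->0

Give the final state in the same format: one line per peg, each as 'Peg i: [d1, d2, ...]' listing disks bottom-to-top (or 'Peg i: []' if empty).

Answer: Peg 0: [2, 1]
Peg 1: [4]
Peg 2: [3]

Derivation:
After move 1 (0->2):
Peg 0: [2]
Peg 1: [4]
Peg 2: [3, 1]

After move 2 (2->1):
Peg 0: [2]
Peg 1: [4, 1]
Peg 2: [3]

After move 3 (1->0):
Peg 0: [2, 1]
Peg 1: [4]
Peg 2: [3]

After move 4 (2->1):
Peg 0: [2, 1]
Peg 1: [4, 3]
Peg 2: []

After move 5 (1->2):
Peg 0: [2, 1]
Peg 1: [4]
Peg 2: [3]

After move 6 (0->2):
Peg 0: [2]
Peg 1: [4]
Peg 2: [3, 1]

After move 7 (2->0):
Peg 0: [2, 1]
Peg 1: [4]
Peg 2: [3]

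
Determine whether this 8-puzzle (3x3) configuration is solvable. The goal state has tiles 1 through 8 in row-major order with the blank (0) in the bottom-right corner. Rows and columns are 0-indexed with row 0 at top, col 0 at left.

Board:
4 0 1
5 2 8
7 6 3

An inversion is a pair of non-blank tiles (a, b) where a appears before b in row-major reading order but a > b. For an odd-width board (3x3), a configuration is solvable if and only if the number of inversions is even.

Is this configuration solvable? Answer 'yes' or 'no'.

Answer: no

Derivation:
Inversions (pairs i<j in row-major order where tile[i] > tile[j] > 0): 11
11 is odd, so the puzzle is not solvable.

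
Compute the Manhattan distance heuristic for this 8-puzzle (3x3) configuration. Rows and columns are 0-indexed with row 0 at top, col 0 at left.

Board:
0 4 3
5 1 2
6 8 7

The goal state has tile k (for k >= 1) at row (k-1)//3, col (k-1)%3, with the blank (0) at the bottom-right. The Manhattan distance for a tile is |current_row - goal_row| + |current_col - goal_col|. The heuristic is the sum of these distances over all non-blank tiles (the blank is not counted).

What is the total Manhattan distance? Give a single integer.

Tile 4: (0,1)->(1,0) = 2
Tile 3: (0,2)->(0,2) = 0
Tile 5: (1,0)->(1,1) = 1
Tile 1: (1,1)->(0,0) = 2
Tile 2: (1,2)->(0,1) = 2
Tile 6: (2,0)->(1,2) = 3
Tile 8: (2,1)->(2,1) = 0
Tile 7: (2,2)->(2,0) = 2
Sum: 2 + 0 + 1 + 2 + 2 + 3 + 0 + 2 = 12

Answer: 12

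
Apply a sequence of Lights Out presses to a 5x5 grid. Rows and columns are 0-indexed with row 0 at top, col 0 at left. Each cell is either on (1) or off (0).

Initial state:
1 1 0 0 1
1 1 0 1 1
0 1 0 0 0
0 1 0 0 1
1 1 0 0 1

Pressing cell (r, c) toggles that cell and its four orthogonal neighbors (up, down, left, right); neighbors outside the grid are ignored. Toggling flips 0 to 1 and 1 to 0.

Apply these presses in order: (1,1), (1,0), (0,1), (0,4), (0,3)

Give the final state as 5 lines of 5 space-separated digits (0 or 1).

Answer: 1 1 0 0 1
1 0 1 0 0
1 0 0 0 0
0 1 0 0 1
1 1 0 0 1

Derivation:
After press 1 at (1,1):
1 0 0 0 1
0 0 1 1 1
0 0 0 0 0
0 1 0 0 1
1 1 0 0 1

After press 2 at (1,0):
0 0 0 0 1
1 1 1 1 1
1 0 0 0 0
0 1 0 0 1
1 1 0 0 1

After press 3 at (0,1):
1 1 1 0 1
1 0 1 1 1
1 0 0 0 0
0 1 0 0 1
1 1 0 0 1

After press 4 at (0,4):
1 1 1 1 0
1 0 1 1 0
1 0 0 0 0
0 1 0 0 1
1 1 0 0 1

After press 5 at (0,3):
1 1 0 0 1
1 0 1 0 0
1 0 0 0 0
0 1 0 0 1
1 1 0 0 1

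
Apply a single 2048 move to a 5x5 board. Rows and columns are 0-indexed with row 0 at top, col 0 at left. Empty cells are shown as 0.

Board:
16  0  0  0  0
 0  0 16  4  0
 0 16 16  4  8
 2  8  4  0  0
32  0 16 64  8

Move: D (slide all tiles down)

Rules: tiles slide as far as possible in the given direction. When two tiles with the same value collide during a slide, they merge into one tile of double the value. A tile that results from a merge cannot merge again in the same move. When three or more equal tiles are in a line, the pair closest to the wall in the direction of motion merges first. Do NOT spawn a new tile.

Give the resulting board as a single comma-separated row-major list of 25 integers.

Answer: 0, 0, 0, 0, 0, 0, 0, 0, 0, 0, 16, 0, 32, 0, 0, 2, 16, 4, 8, 0, 32, 8, 16, 64, 16

Derivation:
Slide down:
col 0: [16, 0, 0, 2, 32] -> [0, 0, 16, 2, 32]
col 1: [0, 0, 16, 8, 0] -> [0, 0, 0, 16, 8]
col 2: [0, 16, 16, 4, 16] -> [0, 0, 32, 4, 16]
col 3: [0, 4, 4, 0, 64] -> [0, 0, 0, 8, 64]
col 4: [0, 0, 8, 0, 8] -> [0, 0, 0, 0, 16]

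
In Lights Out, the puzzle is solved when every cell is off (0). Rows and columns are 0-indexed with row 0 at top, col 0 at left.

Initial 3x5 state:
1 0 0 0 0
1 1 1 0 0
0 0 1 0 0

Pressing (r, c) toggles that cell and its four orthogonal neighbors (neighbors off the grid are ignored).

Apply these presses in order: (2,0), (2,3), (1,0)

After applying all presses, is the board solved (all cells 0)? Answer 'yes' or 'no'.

After press 1 at (2,0):
1 0 0 0 0
0 1 1 0 0
1 1 1 0 0

After press 2 at (2,3):
1 0 0 0 0
0 1 1 1 0
1 1 0 1 1

After press 3 at (1,0):
0 0 0 0 0
1 0 1 1 0
0 1 0 1 1

Lights still on: 6

Answer: no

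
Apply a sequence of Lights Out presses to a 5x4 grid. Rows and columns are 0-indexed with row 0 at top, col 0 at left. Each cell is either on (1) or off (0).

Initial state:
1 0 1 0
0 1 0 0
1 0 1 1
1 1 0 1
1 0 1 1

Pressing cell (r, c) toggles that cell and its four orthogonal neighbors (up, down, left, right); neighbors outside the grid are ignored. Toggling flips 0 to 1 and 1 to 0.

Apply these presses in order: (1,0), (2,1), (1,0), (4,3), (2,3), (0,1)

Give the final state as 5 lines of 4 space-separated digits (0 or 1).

After press 1 at (1,0):
0 0 1 0
1 0 0 0
0 0 1 1
1 1 0 1
1 0 1 1

After press 2 at (2,1):
0 0 1 0
1 1 0 0
1 1 0 1
1 0 0 1
1 0 1 1

After press 3 at (1,0):
1 0 1 0
0 0 0 0
0 1 0 1
1 0 0 1
1 0 1 1

After press 4 at (4,3):
1 0 1 0
0 0 0 0
0 1 0 1
1 0 0 0
1 0 0 0

After press 5 at (2,3):
1 0 1 0
0 0 0 1
0 1 1 0
1 0 0 1
1 0 0 0

After press 6 at (0,1):
0 1 0 0
0 1 0 1
0 1 1 0
1 0 0 1
1 0 0 0

Answer: 0 1 0 0
0 1 0 1
0 1 1 0
1 0 0 1
1 0 0 0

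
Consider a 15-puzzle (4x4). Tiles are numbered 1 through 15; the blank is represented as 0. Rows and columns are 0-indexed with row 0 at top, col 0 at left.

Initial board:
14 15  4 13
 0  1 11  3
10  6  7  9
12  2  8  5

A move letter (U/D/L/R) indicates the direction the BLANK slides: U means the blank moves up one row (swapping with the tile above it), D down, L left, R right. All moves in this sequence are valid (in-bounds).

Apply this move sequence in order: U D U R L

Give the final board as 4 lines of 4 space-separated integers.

After move 1 (U):
 0 15  4 13
14  1 11  3
10  6  7  9
12  2  8  5

After move 2 (D):
14 15  4 13
 0  1 11  3
10  6  7  9
12  2  8  5

After move 3 (U):
 0 15  4 13
14  1 11  3
10  6  7  9
12  2  8  5

After move 4 (R):
15  0  4 13
14  1 11  3
10  6  7  9
12  2  8  5

After move 5 (L):
 0 15  4 13
14  1 11  3
10  6  7  9
12  2  8  5

Answer:  0 15  4 13
14  1 11  3
10  6  7  9
12  2  8  5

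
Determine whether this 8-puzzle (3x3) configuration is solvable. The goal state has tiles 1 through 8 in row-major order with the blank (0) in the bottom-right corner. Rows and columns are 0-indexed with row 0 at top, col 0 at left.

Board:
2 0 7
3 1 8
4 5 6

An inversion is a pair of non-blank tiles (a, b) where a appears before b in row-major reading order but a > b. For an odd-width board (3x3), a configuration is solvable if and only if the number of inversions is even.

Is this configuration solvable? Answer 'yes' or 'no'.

Inversions (pairs i<j in row-major order where tile[i] > tile[j] > 0): 10
10 is even, so the puzzle is solvable.

Answer: yes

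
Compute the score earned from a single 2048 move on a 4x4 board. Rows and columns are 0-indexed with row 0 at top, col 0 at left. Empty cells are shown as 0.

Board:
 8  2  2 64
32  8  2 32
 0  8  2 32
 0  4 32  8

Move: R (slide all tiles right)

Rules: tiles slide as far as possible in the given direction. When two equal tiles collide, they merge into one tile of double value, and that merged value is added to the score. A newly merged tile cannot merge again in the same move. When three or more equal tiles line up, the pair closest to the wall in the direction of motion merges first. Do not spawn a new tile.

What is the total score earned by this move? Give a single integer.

Answer: 4

Derivation:
Slide right:
row 0: [8, 2, 2, 64] -> [0, 8, 4, 64]  score +4 (running 4)
row 1: [32, 8, 2, 32] -> [32, 8, 2, 32]  score +0 (running 4)
row 2: [0, 8, 2, 32] -> [0, 8, 2, 32]  score +0 (running 4)
row 3: [0, 4, 32, 8] -> [0, 4, 32, 8]  score +0 (running 4)
Board after move:
 0  8  4 64
32  8  2 32
 0  8  2 32
 0  4 32  8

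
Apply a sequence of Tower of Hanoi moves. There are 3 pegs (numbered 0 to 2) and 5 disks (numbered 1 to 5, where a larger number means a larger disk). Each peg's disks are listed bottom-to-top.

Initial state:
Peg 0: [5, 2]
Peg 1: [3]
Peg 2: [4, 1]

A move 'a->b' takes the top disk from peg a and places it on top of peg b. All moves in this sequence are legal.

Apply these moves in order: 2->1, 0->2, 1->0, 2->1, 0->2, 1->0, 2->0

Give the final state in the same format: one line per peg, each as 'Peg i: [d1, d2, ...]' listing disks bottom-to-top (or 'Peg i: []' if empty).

Answer: Peg 0: [5, 2, 1]
Peg 1: [3]
Peg 2: [4]

Derivation:
After move 1 (2->1):
Peg 0: [5, 2]
Peg 1: [3, 1]
Peg 2: [4]

After move 2 (0->2):
Peg 0: [5]
Peg 1: [3, 1]
Peg 2: [4, 2]

After move 3 (1->0):
Peg 0: [5, 1]
Peg 1: [3]
Peg 2: [4, 2]

After move 4 (2->1):
Peg 0: [5, 1]
Peg 1: [3, 2]
Peg 2: [4]

After move 5 (0->2):
Peg 0: [5]
Peg 1: [3, 2]
Peg 2: [4, 1]

After move 6 (1->0):
Peg 0: [5, 2]
Peg 1: [3]
Peg 2: [4, 1]

After move 7 (2->0):
Peg 0: [5, 2, 1]
Peg 1: [3]
Peg 2: [4]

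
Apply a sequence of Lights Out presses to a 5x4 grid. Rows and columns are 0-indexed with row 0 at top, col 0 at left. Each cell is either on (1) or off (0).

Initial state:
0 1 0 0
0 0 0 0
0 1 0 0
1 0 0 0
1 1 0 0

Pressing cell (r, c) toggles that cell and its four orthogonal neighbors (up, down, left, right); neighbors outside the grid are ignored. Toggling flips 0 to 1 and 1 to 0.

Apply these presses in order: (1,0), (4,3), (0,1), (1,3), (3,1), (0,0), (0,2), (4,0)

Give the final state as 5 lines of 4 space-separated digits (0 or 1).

After press 1 at (1,0):
1 1 0 0
1 1 0 0
1 1 0 0
1 0 0 0
1 1 0 0

After press 2 at (4,3):
1 1 0 0
1 1 0 0
1 1 0 0
1 0 0 1
1 1 1 1

After press 3 at (0,1):
0 0 1 0
1 0 0 0
1 1 0 0
1 0 0 1
1 1 1 1

After press 4 at (1,3):
0 0 1 1
1 0 1 1
1 1 0 1
1 0 0 1
1 1 1 1

After press 5 at (3,1):
0 0 1 1
1 0 1 1
1 0 0 1
0 1 1 1
1 0 1 1

After press 6 at (0,0):
1 1 1 1
0 0 1 1
1 0 0 1
0 1 1 1
1 0 1 1

After press 7 at (0,2):
1 0 0 0
0 0 0 1
1 0 0 1
0 1 1 1
1 0 1 1

After press 8 at (4,0):
1 0 0 0
0 0 0 1
1 0 0 1
1 1 1 1
0 1 1 1

Answer: 1 0 0 0
0 0 0 1
1 0 0 1
1 1 1 1
0 1 1 1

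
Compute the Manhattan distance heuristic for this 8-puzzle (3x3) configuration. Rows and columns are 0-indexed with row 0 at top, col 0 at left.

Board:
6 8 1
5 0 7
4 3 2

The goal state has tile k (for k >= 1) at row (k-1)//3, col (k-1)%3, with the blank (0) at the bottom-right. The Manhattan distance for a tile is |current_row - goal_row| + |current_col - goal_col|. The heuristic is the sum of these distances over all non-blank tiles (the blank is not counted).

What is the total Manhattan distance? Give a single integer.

Tile 6: at (0,0), goal (1,2), distance |0-1|+|0-2| = 3
Tile 8: at (0,1), goal (2,1), distance |0-2|+|1-1| = 2
Tile 1: at (0,2), goal (0,0), distance |0-0|+|2-0| = 2
Tile 5: at (1,0), goal (1,1), distance |1-1|+|0-1| = 1
Tile 7: at (1,2), goal (2,0), distance |1-2|+|2-0| = 3
Tile 4: at (2,0), goal (1,0), distance |2-1|+|0-0| = 1
Tile 3: at (2,1), goal (0,2), distance |2-0|+|1-2| = 3
Tile 2: at (2,2), goal (0,1), distance |2-0|+|2-1| = 3
Sum: 3 + 2 + 2 + 1 + 3 + 1 + 3 + 3 = 18

Answer: 18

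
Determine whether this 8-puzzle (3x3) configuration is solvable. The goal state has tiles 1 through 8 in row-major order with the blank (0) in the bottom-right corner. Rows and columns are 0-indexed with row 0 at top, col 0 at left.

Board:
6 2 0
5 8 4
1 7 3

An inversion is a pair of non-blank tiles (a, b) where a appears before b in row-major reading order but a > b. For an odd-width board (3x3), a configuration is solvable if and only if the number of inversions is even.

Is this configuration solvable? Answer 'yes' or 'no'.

Inversions (pairs i<j in row-major order where tile[i] > tile[j] > 0): 16
16 is even, so the puzzle is solvable.

Answer: yes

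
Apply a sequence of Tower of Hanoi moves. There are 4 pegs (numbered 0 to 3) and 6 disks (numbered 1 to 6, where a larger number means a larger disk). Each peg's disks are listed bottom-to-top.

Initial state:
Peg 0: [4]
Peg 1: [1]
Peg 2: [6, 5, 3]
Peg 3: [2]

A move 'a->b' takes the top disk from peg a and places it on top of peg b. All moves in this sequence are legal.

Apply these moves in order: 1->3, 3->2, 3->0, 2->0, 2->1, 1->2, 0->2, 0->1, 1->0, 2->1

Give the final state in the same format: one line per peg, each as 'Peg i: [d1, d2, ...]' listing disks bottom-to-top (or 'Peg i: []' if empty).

After move 1 (1->3):
Peg 0: [4]
Peg 1: []
Peg 2: [6, 5, 3]
Peg 3: [2, 1]

After move 2 (3->2):
Peg 0: [4]
Peg 1: []
Peg 2: [6, 5, 3, 1]
Peg 3: [2]

After move 3 (3->0):
Peg 0: [4, 2]
Peg 1: []
Peg 2: [6, 5, 3, 1]
Peg 3: []

After move 4 (2->0):
Peg 0: [4, 2, 1]
Peg 1: []
Peg 2: [6, 5, 3]
Peg 3: []

After move 5 (2->1):
Peg 0: [4, 2, 1]
Peg 1: [3]
Peg 2: [6, 5]
Peg 3: []

After move 6 (1->2):
Peg 0: [4, 2, 1]
Peg 1: []
Peg 2: [6, 5, 3]
Peg 3: []

After move 7 (0->2):
Peg 0: [4, 2]
Peg 1: []
Peg 2: [6, 5, 3, 1]
Peg 3: []

After move 8 (0->1):
Peg 0: [4]
Peg 1: [2]
Peg 2: [6, 5, 3, 1]
Peg 3: []

After move 9 (1->0):
Peg 0: [4, 2]
Peg 1: []
Peg 2: [6, 5, 3, 1]
Peg 3: []

After move 10 (2->1):
Peg 0: [4, 2]
Peg 1: [1]
Peg 2: [6, 5, 3]
Peg 3: []

Answer: Peg 0: [4, 2]
Peg 1: [1]
Peg 2: [6, 5, 3]
Peg 3: []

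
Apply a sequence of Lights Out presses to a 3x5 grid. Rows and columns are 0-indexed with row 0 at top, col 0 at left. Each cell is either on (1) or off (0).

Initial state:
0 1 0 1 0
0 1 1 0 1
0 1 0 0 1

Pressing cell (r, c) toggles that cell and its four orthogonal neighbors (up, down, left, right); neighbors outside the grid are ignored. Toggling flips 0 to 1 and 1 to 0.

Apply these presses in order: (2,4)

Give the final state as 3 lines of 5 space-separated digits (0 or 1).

After press 1 at (2,4):
0 1 0 1 0
0 1 1 0 0
0 1 0 1 0

Answer: 0 1 0 1 0
0 1 1 0 0
0 1 0 1 0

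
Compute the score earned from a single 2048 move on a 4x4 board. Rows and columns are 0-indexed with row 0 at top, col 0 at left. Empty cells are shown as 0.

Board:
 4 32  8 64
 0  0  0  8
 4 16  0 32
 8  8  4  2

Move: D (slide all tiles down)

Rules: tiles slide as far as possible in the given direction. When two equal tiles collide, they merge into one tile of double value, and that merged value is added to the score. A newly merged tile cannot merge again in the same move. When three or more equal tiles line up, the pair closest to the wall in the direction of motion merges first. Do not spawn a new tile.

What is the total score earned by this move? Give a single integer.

Slide down:
col 0: [4, 0, 4, 8] -> [0, 0, 8, 8]  score +8 (running 8)
col 1: [32, 0, 16, 8] -> [0, 32, 16, 8]  score +0 (running 8)
col 2: [8, 0, 0, 4] -> [0, 0, 8, 4]  score +0 (running 8)
col 3: [64, 8, 32, 2] -> [64, 8, 32, 2]  score +0 (running 8)
Board after move:
 0  0  0 64
 0 32  0  8
 8 16  8 32
 8  8  4  2

Answer: 8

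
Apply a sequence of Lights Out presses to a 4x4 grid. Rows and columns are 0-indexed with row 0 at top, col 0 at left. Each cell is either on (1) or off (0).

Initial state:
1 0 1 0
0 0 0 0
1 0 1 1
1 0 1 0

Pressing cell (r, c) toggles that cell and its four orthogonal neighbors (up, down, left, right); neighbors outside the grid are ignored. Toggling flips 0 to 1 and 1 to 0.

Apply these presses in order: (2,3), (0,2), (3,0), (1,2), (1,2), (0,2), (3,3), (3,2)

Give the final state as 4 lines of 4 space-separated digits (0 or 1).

Answer: 1 0 1 0
0 0 0 1
0 0 1 1
0 0 1 1

Derivation:
After press 1 at (2,3):
1 0 1 0
0 0 0 1
1 0 0 0
1 0 1 1

After press 2 at (0,2):
1 1 0 1
0 0 1 1
1 0 0 0
1 0 1 1

After press 3 at (3,0):
1 1 0 1
0 0 1 1
0 0 0 0
0 1 1 1

After press 4 at (1,2):
1 1 1 1
0 1 0 0
0 0 1 0
0 1 1 1

After press 5 at (1,2):
1 1 0 1
0 0 1 1
0 0 0 0
0 1 1 1

After press 6 at (0,2):
1 0 1 0
0 0 0 1
0 0 0 0
0 1 1 1

After press 7 at (3,3):
1 0 1 0
0 0 0 1
0 0 0 1
0 1 0 0

After press 8 at (3,2):
1 0 1 0
0 0 0 1
0 0 1 1
0 0 1 1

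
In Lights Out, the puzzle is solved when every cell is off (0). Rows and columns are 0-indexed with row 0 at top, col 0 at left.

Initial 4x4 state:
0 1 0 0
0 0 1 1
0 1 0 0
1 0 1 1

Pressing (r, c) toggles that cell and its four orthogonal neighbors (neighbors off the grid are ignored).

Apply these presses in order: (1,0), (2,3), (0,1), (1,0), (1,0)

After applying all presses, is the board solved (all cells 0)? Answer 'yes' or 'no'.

After press 1 at (1,0):
1 1 0 0
1 1 1 1
1 1 0 0
1 0 1 1

After press 2 at (2,3):
1 1 0 0
1 1 1 0
1 1 1 1
1 0 1 0

After press 3 at (0,1):
0 0 1 0
1 0 1 0
1 1 1 1
1 0 1 0

After press 4 at (1,0):
1 0 1 0
0 1 1 0
0 1 1 1
1 0 1 0

After press 5 at (1,0):
0 0 1 0
1 0 1 0
1 1 1 1
1 0 1 0

Lights still on: 9

Answer: no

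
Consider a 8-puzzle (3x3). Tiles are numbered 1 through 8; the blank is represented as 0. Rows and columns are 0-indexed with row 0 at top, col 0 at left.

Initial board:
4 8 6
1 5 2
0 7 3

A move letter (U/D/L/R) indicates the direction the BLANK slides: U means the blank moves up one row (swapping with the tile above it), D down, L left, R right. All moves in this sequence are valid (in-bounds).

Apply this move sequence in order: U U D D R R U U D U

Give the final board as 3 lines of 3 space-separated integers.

Answer: 4 8 0
1 5 6
7 3 2

Derivation:
After move 1 (U):
4 8 6
0 5 2
1 7 3

After move 2 (U):
0 8 6
4 5 2
1 7 3

After move 3 (D):
4 8 6
0 5 2
1 7 3

After move 4 (D):
4 8 6
1 5 2
0 7 3

After move 5 (R):
4 8 6
1 5 2
7 0 3

After move 6 (R):
4 8 6
1 5 2
7 3 0

After move 7 (U):
4 8 6
1 5 0
7 3 2

After move 8 (U):
4 8 0
1 5 6
7 3 2

After move 9 (D):
4 8 6
1 5 0
7 3 2

After move 10 (U):
4 8 0
1 5 6
7 3 2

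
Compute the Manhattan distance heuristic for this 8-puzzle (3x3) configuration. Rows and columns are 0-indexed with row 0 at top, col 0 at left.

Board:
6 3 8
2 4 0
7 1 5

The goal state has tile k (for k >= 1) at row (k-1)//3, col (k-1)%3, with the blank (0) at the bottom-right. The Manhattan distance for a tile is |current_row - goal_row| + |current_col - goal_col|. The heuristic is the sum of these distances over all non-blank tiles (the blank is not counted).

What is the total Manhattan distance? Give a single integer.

Tile 6: at (0,0), goal (1,2), distance |0-1|+|0-2| = 3
Tile 3: at (0,1), goal (0,2), distance |0-0|+|1-2| = 1
Tile 8: at (0,2), goal (2,1), distance |0-2|+|2-1| = 3
Tile 2: at (1,0), goal (0,1), distance |1-0|+|0-1| = 2
Tile 4: at (1,1), goal (1,0), distance |1-1|+|1-0| = 1
Tile 7: at (2,0), goal (2,0), distance |2-2|+|0-0| = 0
Tile 1: at (2,1), goal (0,0), distance |2-0|+|1-0| = 3
Tile 5: at (2,2), goal (1,1), distance |2-1|+|2-1| = 2
Sum: 3 + 1 + 3 + 2 + 1 + 0 + 3 + 2 = 15

Answer: 15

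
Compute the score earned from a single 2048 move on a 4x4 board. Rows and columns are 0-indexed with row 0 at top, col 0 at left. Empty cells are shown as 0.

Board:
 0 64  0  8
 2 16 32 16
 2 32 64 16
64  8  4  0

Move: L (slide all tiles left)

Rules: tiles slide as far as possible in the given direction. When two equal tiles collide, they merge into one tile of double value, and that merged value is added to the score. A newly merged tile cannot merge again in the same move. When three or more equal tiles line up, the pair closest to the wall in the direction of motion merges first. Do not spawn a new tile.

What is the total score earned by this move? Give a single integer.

Slide left:
row 0: [0, 64, 0, 8] -> [64, 8, 0, 0]  score +0 (running 0)
row 1: [2, 16, 32, 16] -> [2, 16, 32, 16]  score +0 (running 0)
row 2: [2, 32, 64, 16] -> [2, 32, 64, 16]  score +0 (running 0)
row 3: [64, 8, 4, 0] -> [64, 8, 4, 0]  score +0 (running 0)
Board after move:
64  8  0  0
 2 16 32 16
 2 32 64 16
64  8  4  0

Answer: 0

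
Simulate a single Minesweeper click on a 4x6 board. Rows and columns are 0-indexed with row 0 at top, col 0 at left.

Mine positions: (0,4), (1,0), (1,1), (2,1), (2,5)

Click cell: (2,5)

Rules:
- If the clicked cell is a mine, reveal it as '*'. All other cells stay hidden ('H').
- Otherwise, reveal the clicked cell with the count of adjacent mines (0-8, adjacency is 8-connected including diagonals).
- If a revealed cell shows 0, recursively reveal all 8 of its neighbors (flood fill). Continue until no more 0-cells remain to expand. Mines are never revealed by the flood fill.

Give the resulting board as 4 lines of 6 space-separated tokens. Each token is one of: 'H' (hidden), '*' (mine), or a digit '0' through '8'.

H H H H H H
H H H H H H
H H H H H *
H H H H H H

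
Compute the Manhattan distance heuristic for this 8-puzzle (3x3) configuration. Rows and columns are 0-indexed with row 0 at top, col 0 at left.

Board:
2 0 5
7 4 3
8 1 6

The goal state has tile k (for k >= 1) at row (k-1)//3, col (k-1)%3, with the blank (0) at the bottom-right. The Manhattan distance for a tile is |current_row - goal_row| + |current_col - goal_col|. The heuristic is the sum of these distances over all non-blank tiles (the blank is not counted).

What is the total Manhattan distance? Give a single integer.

Answer: 11

Derivation:
Tile 2: (0,0)->(0,1) = 1
Tile 5: (0,2)->(1,1) = 2
Tile 7: (1,0)->(2,0) = 1
Tile 4: (1,1)->(1,0) = 1
Tile 3: (1,2)->(0,2) = 1
Tile 8: (2,0)->(2,1) = 1
Tile 1: (2,1)->(0,0) = 3
Tile 6: (2,2)->(1,2) = 1
Sum: 1 + 2 + 1 + 1 + 1 + 1 + 3 + 1 = 11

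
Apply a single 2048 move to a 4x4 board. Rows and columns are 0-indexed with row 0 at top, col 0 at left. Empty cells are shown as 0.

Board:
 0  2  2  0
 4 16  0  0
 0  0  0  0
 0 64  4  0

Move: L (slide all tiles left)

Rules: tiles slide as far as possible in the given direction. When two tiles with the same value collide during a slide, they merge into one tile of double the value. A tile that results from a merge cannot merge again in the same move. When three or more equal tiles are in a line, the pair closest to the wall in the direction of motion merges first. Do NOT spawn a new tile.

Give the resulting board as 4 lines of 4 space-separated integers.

Slide left:
row 0: [0, 2, 2, 0] -> [4, 0, 0, 0]
row 1: [4, 16, 0, 0] -> [4, 16, 0, 0]
row 2: [0, 0, 0, 0] -> [0, 0, 0, 0]
row 3: [0, 64, 4, 0] -> [64, 4, 0, 0]

Answer:  4  0  0  0
 4 16  0  0
 0  0  0  0
64  4  0  0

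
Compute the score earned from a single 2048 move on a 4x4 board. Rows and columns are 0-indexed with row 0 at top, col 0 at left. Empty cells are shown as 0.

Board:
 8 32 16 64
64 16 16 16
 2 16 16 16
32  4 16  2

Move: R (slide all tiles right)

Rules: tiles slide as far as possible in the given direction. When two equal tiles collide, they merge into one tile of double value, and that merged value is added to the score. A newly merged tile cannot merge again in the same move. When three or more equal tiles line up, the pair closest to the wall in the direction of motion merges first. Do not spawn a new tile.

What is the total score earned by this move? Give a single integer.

Answer: 64

Derivation:
Slide right:
row 0: [8, 32, 16, 64] -> [8, 32, 16, 64]  score +0 (running 0)
row 1: [64, 16, 16, 16] -> [0, 64, 16, 32]  score +32 (running 32)
row 2: [2, 16, 16, 16] -> [0, 2, 16, 32]  score +32 (running 64)
row 3: [32, 4, 16, 2] -> [32, 4, 16, 2]  score +0 (running 64)
Board after move:
 8 32 16 64
 0 64 16 32
 0  2 16 32
32  4 16  2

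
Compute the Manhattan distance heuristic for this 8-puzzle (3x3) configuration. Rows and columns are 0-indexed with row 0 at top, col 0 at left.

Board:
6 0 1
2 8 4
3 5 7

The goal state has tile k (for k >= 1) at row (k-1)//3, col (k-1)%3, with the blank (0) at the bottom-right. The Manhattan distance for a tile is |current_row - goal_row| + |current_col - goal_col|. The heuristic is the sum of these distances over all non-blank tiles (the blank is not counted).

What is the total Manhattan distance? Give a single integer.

Tile 6: (0,0)->(1,2) = 3
Tile 1: (0,2)->(0,0) = 2
Tile 2: (1,0)->(0,1) = 2
Tile 8: (1,1)->(2,1) = 1
Tile 4: (1,2)->(1,0) = 2
Tile 3: (2,0)->(0,2) = 4
Tile 5: (2,1)->(1,1) = 1
Tile 7: (2,2)->(2,0) = 2
Sum: 3 + 2 + 2 + 1 + 2 + 4 + 1 + 2 = 17

Answer: 17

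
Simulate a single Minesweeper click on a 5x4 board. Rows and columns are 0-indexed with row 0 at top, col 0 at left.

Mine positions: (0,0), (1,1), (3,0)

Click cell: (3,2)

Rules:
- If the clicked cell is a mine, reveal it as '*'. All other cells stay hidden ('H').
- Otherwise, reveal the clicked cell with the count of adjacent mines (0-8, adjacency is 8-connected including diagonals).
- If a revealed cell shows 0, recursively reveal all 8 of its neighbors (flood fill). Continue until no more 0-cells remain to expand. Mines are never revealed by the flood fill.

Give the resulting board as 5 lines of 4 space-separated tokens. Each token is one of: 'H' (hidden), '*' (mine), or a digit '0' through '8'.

H H 1 0
H H 1 0
H 2 1 0
H 1 0 0
H 1 0 0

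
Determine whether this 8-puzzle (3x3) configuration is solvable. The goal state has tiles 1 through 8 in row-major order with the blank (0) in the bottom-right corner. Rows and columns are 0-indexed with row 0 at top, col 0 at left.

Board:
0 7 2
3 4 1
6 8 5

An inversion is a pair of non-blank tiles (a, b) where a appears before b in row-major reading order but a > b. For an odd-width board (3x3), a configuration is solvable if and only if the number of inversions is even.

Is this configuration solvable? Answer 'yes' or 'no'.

Inversions (pairs i<j in row-major order where tile[i] > tile[j] > 0): 11
11 is odd, so the puzzle is not solvable.

Answer: no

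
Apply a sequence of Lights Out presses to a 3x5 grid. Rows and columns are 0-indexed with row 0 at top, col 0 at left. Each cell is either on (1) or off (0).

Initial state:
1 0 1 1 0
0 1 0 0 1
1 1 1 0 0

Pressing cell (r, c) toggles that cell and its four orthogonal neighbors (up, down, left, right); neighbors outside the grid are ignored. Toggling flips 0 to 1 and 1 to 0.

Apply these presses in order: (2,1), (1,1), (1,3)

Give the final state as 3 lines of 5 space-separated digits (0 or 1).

Answer: 1 1 1 0 0
1 1 0 1 0
0 1 0 1 0

Derivation:
After press 1 at (2,1):
1 0 1 1 0
0 0 0 0 1
0 0 0 0 0

After press 2 at (1,1):
1 1 1 1 0
1 1 1 0 1
0 1 0 0 0

After press 3 at (1,3):
1 1 1 0 0
1 1 0 1 0
0 1 0 1 0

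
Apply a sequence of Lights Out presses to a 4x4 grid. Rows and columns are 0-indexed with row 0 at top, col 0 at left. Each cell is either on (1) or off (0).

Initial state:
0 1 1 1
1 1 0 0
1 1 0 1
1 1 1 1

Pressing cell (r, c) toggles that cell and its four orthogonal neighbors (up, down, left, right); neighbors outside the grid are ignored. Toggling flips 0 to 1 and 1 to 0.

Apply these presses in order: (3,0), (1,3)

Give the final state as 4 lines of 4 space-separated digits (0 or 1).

After press 1 at (3,0):
0 1 1 1
1 1 0 0
0 1 0 1
0 0 1 1

After press 2 at (1,3):
0 1 1 0
1 1 1 1
0 1 0 0
0 0 1 1

Answer: 0 1 1 0
1 1 1 1
0 1 0 0
0 0 1 1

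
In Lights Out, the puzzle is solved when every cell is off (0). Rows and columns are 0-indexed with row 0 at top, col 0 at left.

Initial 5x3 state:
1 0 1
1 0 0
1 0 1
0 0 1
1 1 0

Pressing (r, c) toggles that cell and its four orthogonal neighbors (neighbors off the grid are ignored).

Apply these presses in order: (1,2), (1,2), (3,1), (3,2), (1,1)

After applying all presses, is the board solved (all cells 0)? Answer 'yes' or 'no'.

Answer: no

Derivation:
After press 1 at (1,2):
1 0 0
1 1 1
1 0 0
0 0 1
1 1 0

After press 2 at (1,2):
1 0 1
1 0 0
1 0 1
0 0 1
1 1 0

After press 3 at (3,1):
1 0 1
1 0 0
1 1 1
1 1 0
1 0 0

After press 4 at (3,2):
1 0 1
1 0 0
1 1 0
1 0 1
1 0 1

After press 5 at (1,1):
1 1 1
0 1 1
1 0 0
1 0 1
1 0 1

Lights still on: 10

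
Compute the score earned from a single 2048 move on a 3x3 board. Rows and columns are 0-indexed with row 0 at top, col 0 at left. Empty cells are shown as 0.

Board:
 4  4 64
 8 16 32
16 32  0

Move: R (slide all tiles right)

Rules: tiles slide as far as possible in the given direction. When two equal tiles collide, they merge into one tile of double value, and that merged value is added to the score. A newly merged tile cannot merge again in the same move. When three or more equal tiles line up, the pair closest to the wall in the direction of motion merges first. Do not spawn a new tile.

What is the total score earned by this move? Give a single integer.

Answer: 8

Derivation:
Slide right:
row 0: [4, 4, 64] -> [0, 8, 64]  score +8 (running 8)
row 1: [8, 16, 32] -> [8, 16, 32]  score +0 (running 8)
row 2: [16, 32, 0] -> [0, 16, 32]  score +0 (running 8)
Board after move:
 0  8 64
 8 16 32
 0 16 32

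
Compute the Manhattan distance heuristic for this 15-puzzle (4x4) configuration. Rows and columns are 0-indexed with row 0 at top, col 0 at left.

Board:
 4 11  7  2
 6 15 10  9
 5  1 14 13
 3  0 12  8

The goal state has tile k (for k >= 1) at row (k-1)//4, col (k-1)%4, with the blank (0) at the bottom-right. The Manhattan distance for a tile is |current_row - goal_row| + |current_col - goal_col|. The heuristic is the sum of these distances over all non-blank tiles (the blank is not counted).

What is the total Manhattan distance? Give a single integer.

Answer: 38

Derivation:
Tile 4: at (0,0), goal (0,3), distance |0-0|+|0-3| = 3
Tile 11: at (0,1), goal (2,2), distance |0-2|+|1-2| = 3
Tile 7: at (0,2), goal (1,2), distance |0-1|+|2-2| = 1
Tile 2: at (0,3), goal (0,1), distance |0-0|+|3-1| = 2
Tile 6: at (1,0), goal (1,1), distance |1-1|+|0-1| = 1
Tile 15: at (1,1), goal (3,2), distance |1-3|+|1-2| = 3
Tile 10: at (1,2), goal (2,1), distance |1-2|+|2-1| = 2
Tile 9: at (1,3), goal (2,0), distance |1-2|+|3-0| = 4
Tile 5: at (2,0), goal (1,0), distance |2-1|+|0-0| = 1
Tile 1: at (2,1), goal (0,0), distance |2-0|+|1-0| = 3
Tile 14: at (2,2), goal (3,1), distance |2-3|+|2-1| = 2
Tile 13: at (2,3), goal (3,0), distance |2-3|+|3-0| = 4
Tile 3: at (3,0), goal (0,2), distance |3-0|+|0-2| = 5
Tile 12: at (3,2), goal (2,3), distance |3-2|+|2-3| = 2
Tile 8: at (3,3), goal (1,3), distance |3-1|+|3-3| = 2
Sum: 3 + 3 + 1 + 2 + 1 + 3 + 2 + 4 + 1 + 3 + 2 + 4 + 5 + 2 + 2 = 38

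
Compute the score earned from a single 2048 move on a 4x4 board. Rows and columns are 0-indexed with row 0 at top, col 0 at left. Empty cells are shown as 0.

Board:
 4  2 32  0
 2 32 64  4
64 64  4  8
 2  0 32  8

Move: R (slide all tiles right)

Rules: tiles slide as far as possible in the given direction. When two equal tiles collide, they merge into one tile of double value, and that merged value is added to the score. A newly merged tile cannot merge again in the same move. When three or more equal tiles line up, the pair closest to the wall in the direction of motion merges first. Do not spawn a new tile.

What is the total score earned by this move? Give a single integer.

Answer: 128

Derivation:
Slide right:
row 0: [4, 2, 32, 0] -> [0, 4, 2, 32]  score +0 (running 0)
row 1: [2, 32, 64, 4] -> [2, 32, 64, 4]  score +0 (running 0)
row 2: [64, 64, 4, 8] -> [0, 128, 4, 8]  score +128 (running 128)
row 3: [2, 0, 32, 8] -> [0, 2, 32, 8]  score +0 (running 128)
Board after move:
  0   4   2  32
  2  32  64   4
  0 128   4   8
  0   2  32   8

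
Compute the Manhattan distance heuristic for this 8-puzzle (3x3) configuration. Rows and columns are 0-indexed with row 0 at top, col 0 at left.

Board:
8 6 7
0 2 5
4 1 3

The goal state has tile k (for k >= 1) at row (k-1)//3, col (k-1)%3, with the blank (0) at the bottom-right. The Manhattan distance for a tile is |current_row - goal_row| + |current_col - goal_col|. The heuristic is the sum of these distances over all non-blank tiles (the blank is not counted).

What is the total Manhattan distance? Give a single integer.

Tile 8: at (0,0), goal (2,1), distance |0-2|+|0-1| = 3
Tile 6: at (0,1), goal (1,2), distance |0-1|+|1-2| = 2
Tile 7: at (0,2), goal (2,0), distance |0-2|+|2-0| = 4
Tile 2: at (1,1), goal (0,1), distance |1-0|+|1-1| = 1
Tile 5: at (1,2), goal (1,1), distance |1-1|+|2-1| = 1
Tile 4: at (2,0), goal (1,0), distance |2-1|+|0-0| = 1
Tile 1: at (2,1), goal (0,0), distance |2-0|+|1-0| = 3
Tile 3: at (2,2), goal (0,2), distance |2-0|+|2-2| = 2
Sum: 3 + 2 + 4 + 1 + 1 + 1 + 3 + 2 = 17

Answer: 17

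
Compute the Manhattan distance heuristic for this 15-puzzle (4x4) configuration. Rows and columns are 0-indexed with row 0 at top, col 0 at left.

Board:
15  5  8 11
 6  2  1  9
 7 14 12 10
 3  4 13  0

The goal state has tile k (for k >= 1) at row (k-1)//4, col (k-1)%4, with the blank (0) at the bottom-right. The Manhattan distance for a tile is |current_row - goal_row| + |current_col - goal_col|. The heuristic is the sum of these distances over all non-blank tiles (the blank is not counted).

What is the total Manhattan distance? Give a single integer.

Tile 15: (0,0)->(3,2) = 5
Tile 5: (0,1)->(1,0) = 2
Tile 8: (0,2)->(1,3) = 2
Tile 11: (0,3)->(2,2) = 3
Tile 6: (1,0)->(1,1) = 1
Tile 2: (1,1)->(0,1) = 1
Tile 1: (1,2)->(0,0) = 3
Tile 9: (1,3)->(2,0) = 4
Tile 7: (2,0)->(1,2) = 3
Tile 14: (2,1)->(3,1) = 1
Tile 12: (2,2)->(2,3) = 1
Tile 10: (2,3)->(2,1) = 2
Tile 3: (3,0)->(0,2) = 5
Tile 4: (3,1)->(0,3) = 5
Tile 13: (3,2)->(3,0) = 2
Sum: 5 + 2 + 2 + 3 + 1 + 1 + 3 + 4 + 3 + 1 + 1 + 2 + 5 + 5 + 2 = 40

Answer: 40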